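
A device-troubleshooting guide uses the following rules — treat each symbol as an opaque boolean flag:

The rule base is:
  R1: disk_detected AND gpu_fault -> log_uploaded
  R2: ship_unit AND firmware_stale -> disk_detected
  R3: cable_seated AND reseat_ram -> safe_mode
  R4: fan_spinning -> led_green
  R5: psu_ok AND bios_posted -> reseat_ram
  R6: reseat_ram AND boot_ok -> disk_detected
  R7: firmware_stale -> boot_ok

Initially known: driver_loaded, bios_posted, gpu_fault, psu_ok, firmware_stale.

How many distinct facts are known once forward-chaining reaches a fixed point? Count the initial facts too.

[1] R5 [psu_ok AND bios_posted -> reseat_ram]; R7 [firmware_stale -> boot_ok]. ⇒ new: reseat_ram, boot_ok.
[2] R6 [reseat_ram AND boot_ok -> disk_detected]. ⇒ new: disk_detected.
[3] R1 [disk_detected AND gpu_fault -> log_uploaded]. ⇒ new: log_uploaded.
Closure: {bios_posted, boot_ok, disk_detected, driver_loaded, firmware_stale, gpu_fault, log_uploaded, psu_ok, reseat_ram} — 9 facts.

9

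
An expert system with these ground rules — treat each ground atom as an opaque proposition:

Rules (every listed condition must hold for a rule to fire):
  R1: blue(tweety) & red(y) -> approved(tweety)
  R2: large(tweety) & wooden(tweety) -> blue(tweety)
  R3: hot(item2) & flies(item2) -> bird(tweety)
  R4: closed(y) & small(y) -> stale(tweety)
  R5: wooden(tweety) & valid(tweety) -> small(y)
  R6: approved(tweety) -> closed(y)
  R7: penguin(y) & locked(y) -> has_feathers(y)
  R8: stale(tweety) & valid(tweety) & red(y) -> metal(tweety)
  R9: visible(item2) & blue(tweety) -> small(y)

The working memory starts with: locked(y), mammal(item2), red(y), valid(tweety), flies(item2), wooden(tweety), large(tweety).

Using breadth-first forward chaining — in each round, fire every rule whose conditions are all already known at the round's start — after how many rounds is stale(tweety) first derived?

4

Round 1 — R2, R5, derive blue(tweety), small(y).
Round 2 — R1, derive approved(tweety).
Round 3 — R6, derive closed(y).
Round 4 — R4, derive stale(tweety).
stale(tweety) first appears in round 4.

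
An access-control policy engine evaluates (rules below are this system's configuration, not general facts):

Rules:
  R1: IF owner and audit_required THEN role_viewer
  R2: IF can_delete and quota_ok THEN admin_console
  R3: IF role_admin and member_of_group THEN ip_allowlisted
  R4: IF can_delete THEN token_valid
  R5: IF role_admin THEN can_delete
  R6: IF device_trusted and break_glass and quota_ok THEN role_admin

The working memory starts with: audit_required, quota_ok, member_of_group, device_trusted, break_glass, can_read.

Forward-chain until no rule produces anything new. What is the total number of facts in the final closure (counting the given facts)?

[1] R6 [IF device_trusted and break_glass and quota_ok THEN role_admin]. ⇒ new: role_admin.
[2] R3 [IF role_admin and member_of_group THEN ip_allowlisted]; R5 [IF role_admin THEN can_delete]. ⇒ new: ip_allowlisted, can_delete.
[3] R2 [IF can_delete and quota_ok THEN admin_console]; R4 [IF can_delete THEN token_valid]. ⇒ new: admin_console, token_valid.
Closure: {admin_console, audit_required, break_glass, can_delete, can_read, device_trusted, ip_allowlisted, member_of_group, quota_ok, role_admin, token_valid} — 11 facts.

11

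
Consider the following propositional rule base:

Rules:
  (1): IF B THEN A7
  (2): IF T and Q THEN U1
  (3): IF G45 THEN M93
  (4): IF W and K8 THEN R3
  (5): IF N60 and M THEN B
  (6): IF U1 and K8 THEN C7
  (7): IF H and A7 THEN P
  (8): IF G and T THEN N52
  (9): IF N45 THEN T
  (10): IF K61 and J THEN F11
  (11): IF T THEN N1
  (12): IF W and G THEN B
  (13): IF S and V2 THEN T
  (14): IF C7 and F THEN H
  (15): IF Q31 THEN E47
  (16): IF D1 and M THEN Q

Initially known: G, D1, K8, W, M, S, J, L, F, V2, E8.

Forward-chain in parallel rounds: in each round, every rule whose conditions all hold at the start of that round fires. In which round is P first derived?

[1] (4) [IF W and K8 THEN R3]; (12) [IF W and G THEN B]; (13) [IF S and V2 THEN T]; (16) [IF D1 and M THEN Q]. ⇒ new: R3, B, T, Q.
[2] (1) [IF B THEN A7]; (2) [IF T and Q THEN U1]; (8) [IF G and T THEN N52]; (11) [IF T THEN N1]. ⇒ new: A7, U1, N52, N1.
[3] (6) [IF U1 and K8 THEN C7]. ⇒ new: C7.
[4] (14) [IF C7 and F THEN H]. ⇒ new: H.
[5] (7) [IF H and A7 THEN P]. ⇒ new: P.
P first appears in round 5.

5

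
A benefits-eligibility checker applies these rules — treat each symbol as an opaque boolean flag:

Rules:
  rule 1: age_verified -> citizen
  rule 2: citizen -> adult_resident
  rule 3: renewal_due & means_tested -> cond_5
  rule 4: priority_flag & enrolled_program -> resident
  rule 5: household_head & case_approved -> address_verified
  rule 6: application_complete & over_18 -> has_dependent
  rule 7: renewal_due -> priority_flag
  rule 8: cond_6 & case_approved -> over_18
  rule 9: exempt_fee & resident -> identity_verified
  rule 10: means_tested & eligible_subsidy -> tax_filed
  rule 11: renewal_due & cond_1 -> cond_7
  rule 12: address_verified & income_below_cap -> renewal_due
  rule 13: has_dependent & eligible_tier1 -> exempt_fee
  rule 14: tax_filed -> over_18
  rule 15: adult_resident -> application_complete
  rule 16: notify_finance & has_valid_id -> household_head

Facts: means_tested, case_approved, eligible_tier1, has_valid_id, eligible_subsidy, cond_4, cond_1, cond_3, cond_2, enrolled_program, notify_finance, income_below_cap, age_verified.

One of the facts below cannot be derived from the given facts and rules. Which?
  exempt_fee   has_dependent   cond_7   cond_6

cond_6

Round 1 — rule 1, rule 10, rule 16, derive citizen, tax_filed, household_head.
Round 2 — rule 2, rule 5, rule 14, derive adult_resident, address_verified, over_18.
Round 3 — rule 12, rule 15, derive renewal_due, application_complete.
Round 4 — rule 3, rule 6, rule 7, rule 11, derive cond_5, has_dependent, priority_flag, cond_7.
Round 5 — rule 4, rule 13, derive resident, exempt_fee.
Round 6 — rule 9, derive identity_verified.
Derived: exempt_fee (round 5), has_dependent (round 4), cond_7 (round 4). cond_6 never appears in any round.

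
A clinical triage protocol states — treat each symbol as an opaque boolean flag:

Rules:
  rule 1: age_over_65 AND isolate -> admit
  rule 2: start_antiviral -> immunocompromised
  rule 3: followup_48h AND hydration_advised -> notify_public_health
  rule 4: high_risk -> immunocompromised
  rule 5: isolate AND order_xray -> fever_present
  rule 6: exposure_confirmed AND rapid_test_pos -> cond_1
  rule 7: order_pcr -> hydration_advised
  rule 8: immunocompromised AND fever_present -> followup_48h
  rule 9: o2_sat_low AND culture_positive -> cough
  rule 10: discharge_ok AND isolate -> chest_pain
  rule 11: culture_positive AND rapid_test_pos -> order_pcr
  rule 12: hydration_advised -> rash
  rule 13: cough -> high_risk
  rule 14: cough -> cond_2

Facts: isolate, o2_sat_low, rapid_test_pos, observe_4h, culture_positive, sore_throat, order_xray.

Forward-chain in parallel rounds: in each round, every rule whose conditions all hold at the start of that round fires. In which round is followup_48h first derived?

Round 1: rule 5 [isolate AND order_xray -> fever_present]; rule 9 [o2_sat_low AND culture_positive -> cough]; rule 11 [culture_positive AND rapid_test_pos -> order_pcr]. Adds fever_present, cough, order_pcr.
Round 2: rule 7 [order_pcr -> hydration_advised]; rule 13 [cough -> high_risk]; rule 14 [cough -> cond_2]. Adds hydration_advised, high_risk, cond_2.
Round 3: rule 4 [high_risk -> immunocompromised]; rule 12 [hydration_advised -> rash]. Adds immunocompromised, rash.
Round 4: rule 8 [immunocompromised AND fever_present -> followup_48h]. Adds followup_48h.
followup_48h first appears in round 4.

4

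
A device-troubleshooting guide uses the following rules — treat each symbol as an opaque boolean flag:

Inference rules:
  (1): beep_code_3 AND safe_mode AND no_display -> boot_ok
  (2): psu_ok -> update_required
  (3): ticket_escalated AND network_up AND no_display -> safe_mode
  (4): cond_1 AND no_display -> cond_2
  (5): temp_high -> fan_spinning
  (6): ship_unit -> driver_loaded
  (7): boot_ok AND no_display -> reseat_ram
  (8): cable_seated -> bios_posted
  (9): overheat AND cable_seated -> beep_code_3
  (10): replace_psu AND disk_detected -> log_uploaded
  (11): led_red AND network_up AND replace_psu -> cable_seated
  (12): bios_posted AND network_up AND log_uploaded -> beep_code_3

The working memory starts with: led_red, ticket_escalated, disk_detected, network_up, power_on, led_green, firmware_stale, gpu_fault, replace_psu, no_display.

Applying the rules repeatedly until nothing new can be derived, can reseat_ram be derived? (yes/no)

yes

Round 1: (3) [ticket_escalated AND network_up AND no_display -> safe_mode]; (10) [replace_psu AND disk_detected -> log_uploaded]; (11) [led_red AND network_up AND replace_psu -> cable_seated]. Adds safe_mode, log_uploaded, cable_seated.
Round 2: (8) [cable_seated -> bios_posted]. Adds bios_posted.
Round 3: (12) [bios_posted AND network_up AND log_uploaded -> beep_code_3]. Adds beep_code_3.
Round 4: (1) [beep_code_3 AND safe_mode AND no_display -> boot_ok]. Adds boot_ok.
Round 5: (7) [boot_ok AND no_display -> reseat_ram]. Adds reseat_ram.
reseat_ram appears in round 5, so it is derivable.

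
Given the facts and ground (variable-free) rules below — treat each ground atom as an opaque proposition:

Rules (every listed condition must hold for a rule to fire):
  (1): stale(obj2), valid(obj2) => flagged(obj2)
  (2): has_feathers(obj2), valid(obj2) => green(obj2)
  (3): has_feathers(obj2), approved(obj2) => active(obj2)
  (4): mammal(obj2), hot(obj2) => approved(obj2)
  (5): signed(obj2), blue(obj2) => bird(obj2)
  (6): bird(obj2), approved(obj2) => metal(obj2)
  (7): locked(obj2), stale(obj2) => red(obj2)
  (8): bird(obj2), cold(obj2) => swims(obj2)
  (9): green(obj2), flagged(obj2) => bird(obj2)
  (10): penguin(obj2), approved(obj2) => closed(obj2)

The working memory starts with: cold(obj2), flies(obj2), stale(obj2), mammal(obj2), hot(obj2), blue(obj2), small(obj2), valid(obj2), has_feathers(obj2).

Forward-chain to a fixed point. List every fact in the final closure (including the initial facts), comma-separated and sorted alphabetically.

Round 1: (1) [stale(obj2), valid(obj2) => flagged(obj2)]; (2) [has_feathers(obj2), valid(obj2) => green(obj2)]; (4) [mammal(obj2), hot(obj2) => approved(obj2)]. Adds flagged(obj2), green(obj2), approved(obj2).
Round 2: (3) [has_feathers(obj2), approved(obj2) => active(obj2)]; (9) [green(obj2), flagged(obj2) => bird(obj2)]. Adds active(obj2), bird(obj2).
Round 3: (6) [bird(obj2), approved(obj2) => metal(obj2)]; (8) [bird(obj2), cold(obj2) => swims(obj2)]. Adds metal(obj2), swims(obj2).

active(obj2), approved(obj2), bird(obj2), blue(obj2), cold(obj2), flagged(obj2), flies(obj2), green(obj2), has_feathers(obj2), hot(obj2), mammal(obj2), metal(obj2), small(obj2), stale(obj2), swims(obj2), valid(obj2)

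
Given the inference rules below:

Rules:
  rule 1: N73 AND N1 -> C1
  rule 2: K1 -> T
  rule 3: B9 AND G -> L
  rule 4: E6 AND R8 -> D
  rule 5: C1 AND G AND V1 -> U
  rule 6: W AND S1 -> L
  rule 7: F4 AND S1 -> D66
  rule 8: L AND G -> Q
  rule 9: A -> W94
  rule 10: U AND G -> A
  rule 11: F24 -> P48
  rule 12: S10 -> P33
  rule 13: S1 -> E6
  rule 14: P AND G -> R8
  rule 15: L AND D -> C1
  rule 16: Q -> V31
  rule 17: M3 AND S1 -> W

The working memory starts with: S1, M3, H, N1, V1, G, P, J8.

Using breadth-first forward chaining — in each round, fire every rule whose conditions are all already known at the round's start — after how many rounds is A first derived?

Round 1 fires rule 13, rule 14, rule 17, giving E6, R8, W.
Round 2 fires rule 4, rule 6, giving D, L.
Round 3 fires rule 8, rule 15, giving Q, C1.
Round 4 fires rule 5, rule 16, giving U, V31.
Round 5 fires rule 10, giving A.
A first appears in round 5.

5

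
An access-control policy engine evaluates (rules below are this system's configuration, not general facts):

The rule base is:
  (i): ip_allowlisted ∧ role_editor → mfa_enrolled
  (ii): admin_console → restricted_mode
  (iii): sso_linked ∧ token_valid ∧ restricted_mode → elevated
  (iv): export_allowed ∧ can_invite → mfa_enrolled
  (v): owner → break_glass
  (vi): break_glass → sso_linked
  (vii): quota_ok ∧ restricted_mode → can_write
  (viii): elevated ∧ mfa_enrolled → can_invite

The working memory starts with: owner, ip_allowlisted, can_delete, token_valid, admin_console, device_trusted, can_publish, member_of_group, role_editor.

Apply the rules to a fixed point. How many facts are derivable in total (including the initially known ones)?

15

Round 1 — (i), (ii), (v), derive mfa_enrolled, restricted_mode, break_glass.
Round 2 — (vi), derive sso_linked.
Round 3 — (iii), derive elevated.
Round 4 — (viii), derive can_invite.
Closure: {admin_console, break_glass, can_delete, can_invite, can_publish, device_trusted, elevated, ip_allowlisted, member_of_group, mfa_enrolled, owner, restricted_mode, role_editor, sso_linked, token_valid} — 15 facts.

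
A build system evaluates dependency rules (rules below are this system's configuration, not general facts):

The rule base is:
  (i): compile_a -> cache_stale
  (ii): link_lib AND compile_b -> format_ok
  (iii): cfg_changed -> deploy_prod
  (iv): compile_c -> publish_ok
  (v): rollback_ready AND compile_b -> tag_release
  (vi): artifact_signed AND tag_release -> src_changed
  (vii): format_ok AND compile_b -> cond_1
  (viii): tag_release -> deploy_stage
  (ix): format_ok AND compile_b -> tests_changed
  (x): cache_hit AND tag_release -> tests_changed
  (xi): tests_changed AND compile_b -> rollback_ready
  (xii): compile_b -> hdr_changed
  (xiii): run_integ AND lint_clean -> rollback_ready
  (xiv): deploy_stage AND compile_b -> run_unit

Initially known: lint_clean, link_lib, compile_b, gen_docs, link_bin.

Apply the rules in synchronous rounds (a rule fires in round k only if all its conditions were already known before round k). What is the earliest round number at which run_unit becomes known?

Round 1 — (ii), (xii), derive format_ok, hdr_changed.
Round 2 — (vii), (ix), derive cond_1, tests_changed.
Round 3 — (xi), derive rollback_ready.
Round 4 — (v), derive tag_release.
Round 5 — (viii), derive deploy_stage.
Round 6 — (xiv), derive run_unit.
run_unit first appears in round 6.

6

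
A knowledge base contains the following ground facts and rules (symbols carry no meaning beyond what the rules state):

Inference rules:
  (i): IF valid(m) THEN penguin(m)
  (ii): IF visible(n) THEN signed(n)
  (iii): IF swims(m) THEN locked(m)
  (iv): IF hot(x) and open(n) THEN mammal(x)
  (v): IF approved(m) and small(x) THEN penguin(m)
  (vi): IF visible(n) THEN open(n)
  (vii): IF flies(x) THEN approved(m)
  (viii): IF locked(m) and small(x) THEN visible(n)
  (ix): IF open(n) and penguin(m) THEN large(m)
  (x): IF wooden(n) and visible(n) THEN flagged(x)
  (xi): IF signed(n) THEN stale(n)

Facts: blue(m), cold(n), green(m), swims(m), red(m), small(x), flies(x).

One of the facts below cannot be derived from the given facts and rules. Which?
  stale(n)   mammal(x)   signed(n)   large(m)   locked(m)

[1] (iii) [IF swims(m) THEN locked(m)]; (vii) [IF flies(x) THEN approved(m)]. ⇒ new: locked(m), approved(m).
[2] (v) [IF approved(m) and small(x) THEN penguin(m)]; (viii) [IF locked(m) and small(x) THEN visible(n)]. ⇒ new: penguin(m), visible(n).
[3] (ii) [IF visible(n) THEN signed(n)]; (vi) [IF visible(n) THEN open(n)]. ⇒ new: signed(n), open(n).
[4] (ix) [IF open(n) and penguin(m) THEN large(m)]; (xi) [IF signed(n) THEN stale(n)]. ⇒ new: large(m), stale(n).
Derived: stale(n) (round 4), large(m) (round 4), signed(n) (round 3), locked(m) (round 1). mammal(x) never appears in any round.

mammal(x)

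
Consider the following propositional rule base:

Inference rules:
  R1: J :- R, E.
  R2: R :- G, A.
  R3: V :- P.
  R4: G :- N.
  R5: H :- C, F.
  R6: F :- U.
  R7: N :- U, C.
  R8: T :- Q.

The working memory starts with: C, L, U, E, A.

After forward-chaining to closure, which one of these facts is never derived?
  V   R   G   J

V

Round 1 fires R6, R7, giving F, N.
Round 2 fires R4, R5, giving G, H.
Round 3 fires R2, giving R.
Round 4 fires R1, giving J.
Derived: J (round 4), G (round 2), R (round 3). V never appears in any round.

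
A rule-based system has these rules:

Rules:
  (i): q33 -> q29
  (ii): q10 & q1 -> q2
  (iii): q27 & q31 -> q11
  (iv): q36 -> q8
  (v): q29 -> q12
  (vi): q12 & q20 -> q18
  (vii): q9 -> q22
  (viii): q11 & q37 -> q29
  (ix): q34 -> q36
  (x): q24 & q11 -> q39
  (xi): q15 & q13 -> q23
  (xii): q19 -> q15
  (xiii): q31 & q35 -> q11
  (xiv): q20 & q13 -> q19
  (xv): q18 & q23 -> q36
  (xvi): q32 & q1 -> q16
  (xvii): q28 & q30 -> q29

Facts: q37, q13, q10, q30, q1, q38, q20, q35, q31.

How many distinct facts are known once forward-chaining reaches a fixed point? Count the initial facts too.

19

[1] (ii) [q10 & q1 -> q2]; (xiii) [q31 & q35 -> q11]; (xiv) [q20 & q13 -> q19]. ⇒ new: q2, q11, q19.
[2] (viii) [q11 & q37 -> q29]; (xii) [q19 -> q15]. ⇒ new: q29, q15.
[3] (v) [q29 -> q12]; (xi) [q15 & q13 -> q23]. ⇒ new: q12, q23.
[4] (vi) [q12 & q20 -> q18]. ⇒ new: q18.
[5] (xv) [q18 & q23 -> q36]. ⇒ new: q36.
[6] (iv) [q36 -> q8]. ⇒ new: q8.
Closure: {q1, q10, q11, q12, q13, q15, q18, q19, q2, q20, q23, q29, q30, q31, q35, q36, q37, q38, q8} — 19 facts.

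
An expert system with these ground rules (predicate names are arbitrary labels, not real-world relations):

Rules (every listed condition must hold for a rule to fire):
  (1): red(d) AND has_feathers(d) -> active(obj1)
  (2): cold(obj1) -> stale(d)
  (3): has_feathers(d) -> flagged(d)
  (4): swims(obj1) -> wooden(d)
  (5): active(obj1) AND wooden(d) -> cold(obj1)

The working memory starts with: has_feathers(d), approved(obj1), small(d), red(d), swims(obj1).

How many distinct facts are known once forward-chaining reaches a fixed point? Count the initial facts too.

10

Round 1: (1) [red(d) AND has_feathers(d) -> active(obj1)]; (3) [has_feathers(d) -> flagged(d)]; (4) [swims(obj1) -> wooden(d)]. New: active(obj1), flagged(d), wooden(d).
Round 2: (5) [active(obj1) AND wooden(d) -> cold(obj1)]. New: cold(obj1).
Round 3: (2) [cold(obj1) -> stale(d)]. New: stale(d).
Closure: {active(obj1), approved(obj1), cold(obj1), flagged(d), has_feathers(d), red(d), small(d), stale(d), swims(obj1), wooden(d)} — 10 facts.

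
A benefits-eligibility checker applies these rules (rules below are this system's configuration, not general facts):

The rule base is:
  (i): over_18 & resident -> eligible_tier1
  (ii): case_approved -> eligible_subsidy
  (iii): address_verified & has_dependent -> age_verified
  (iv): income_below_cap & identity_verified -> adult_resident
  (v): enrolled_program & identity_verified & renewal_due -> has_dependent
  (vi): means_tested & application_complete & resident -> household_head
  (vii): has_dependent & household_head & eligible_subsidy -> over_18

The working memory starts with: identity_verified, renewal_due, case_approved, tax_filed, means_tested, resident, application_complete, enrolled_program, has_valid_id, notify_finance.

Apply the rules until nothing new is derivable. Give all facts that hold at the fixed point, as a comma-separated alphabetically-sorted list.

Round 1: (ii) [case_approved -> eligible_subsidy]; (v) [enrolled_program & identity_verified & renewal_due -> has_dependent]; (vi) [means_tested & application_complete & resident -> household_head]. Adds eligible_subsidy, has_dependent, household_head.
Round 2: (vii) [has_dependent & household_head & eligible_subsidy -> over_18]. Adds over_18.
Round 3: (i) [over_18 & resident -> eligible_tier1]. Adds eligible_tier1.

application_complete, case_approved, eligible_subsidy, eligible_tier1, enrolled_program, has_dependent, has_valid_id, household_head, identity_verified, means_tested, notify_finance, over_18, renewal_due, resident, tax_filed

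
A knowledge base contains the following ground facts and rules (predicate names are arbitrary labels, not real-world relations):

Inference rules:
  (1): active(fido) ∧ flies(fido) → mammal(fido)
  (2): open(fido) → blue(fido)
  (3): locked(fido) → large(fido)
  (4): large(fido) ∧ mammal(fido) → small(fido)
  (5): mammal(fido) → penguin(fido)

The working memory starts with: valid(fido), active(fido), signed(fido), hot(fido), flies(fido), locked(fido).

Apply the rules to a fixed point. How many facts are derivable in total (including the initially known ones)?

10

Round 1 — (1), (3), derive mammal(fido), large(fido).
Round 2 — (4), (5), derive small(fido), penguin(fido).
Closure: {active(fido), flies(fido), hot(fido), large(fido), locked(fido), mammal(fido), penguin(fido), signed(fido), small(fido), valid(fido)} — 10 facts.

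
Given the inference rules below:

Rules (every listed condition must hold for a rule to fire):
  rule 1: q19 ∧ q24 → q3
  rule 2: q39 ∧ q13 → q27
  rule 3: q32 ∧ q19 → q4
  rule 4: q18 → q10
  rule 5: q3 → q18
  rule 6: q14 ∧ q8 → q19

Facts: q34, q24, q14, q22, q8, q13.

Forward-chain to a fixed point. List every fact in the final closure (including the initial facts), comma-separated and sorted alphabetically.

q10, q13, q14, q18, q19, q22, q24, q3, q34, q8

[1] rule 6 [q14 ∧ q8 → q19]. ⇒ new: q19.
[2] rule 1 [q19 ∧ q24 → q3]. ⇒ new: q3.
[3] rule 5 [q3 → q18]. ⇒ new: q18.
[4] rule 4 [q18 → q10]. ⇒ new: q10.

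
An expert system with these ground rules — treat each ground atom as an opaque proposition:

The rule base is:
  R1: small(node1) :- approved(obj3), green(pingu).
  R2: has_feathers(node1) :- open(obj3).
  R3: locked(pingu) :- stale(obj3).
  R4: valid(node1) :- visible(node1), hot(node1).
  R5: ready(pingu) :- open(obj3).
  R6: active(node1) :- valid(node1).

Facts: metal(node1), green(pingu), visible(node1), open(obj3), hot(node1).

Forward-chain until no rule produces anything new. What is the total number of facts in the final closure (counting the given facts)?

9

Round 1: R2 [has_feathers(node1) :- open(obj3).]; R4 [valid(node1) :- visible(node1), hot(node1).]; R5 [ready(pingu) :- open(obj3).]. Adds has_feathers(node1), valid(node1), ready(pingu).
Round 2: R6 [active(node1) :- valid(node1).]. Adds active(node1).
Closure: {active(node1), green(pingu), has_feathers(node1), hot(node1), metal(node1), open(obj3), ready(pingu), valid(node1), visible(node1)} — 9 facts.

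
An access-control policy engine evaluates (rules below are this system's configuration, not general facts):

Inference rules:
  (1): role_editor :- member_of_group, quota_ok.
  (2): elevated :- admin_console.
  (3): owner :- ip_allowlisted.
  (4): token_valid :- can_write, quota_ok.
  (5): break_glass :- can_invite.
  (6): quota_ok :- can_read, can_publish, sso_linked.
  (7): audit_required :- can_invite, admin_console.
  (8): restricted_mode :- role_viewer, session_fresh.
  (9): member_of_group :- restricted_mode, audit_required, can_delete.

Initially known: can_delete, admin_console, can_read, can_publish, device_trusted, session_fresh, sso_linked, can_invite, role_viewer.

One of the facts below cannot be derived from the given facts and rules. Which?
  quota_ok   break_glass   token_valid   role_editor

Round 1 fires (2), (5), (6), (7), (8), giving elevated, break_glass, quota_ok, audit_required, restricted_mode.
Round 2 fires (9), giving member_of_group.
Round 3 fires (1), giving role_editor.
Derived: role_editor (round 3), break_glass (round 1), quota_ok (round 1). token_valid never appears in any round.

token_valid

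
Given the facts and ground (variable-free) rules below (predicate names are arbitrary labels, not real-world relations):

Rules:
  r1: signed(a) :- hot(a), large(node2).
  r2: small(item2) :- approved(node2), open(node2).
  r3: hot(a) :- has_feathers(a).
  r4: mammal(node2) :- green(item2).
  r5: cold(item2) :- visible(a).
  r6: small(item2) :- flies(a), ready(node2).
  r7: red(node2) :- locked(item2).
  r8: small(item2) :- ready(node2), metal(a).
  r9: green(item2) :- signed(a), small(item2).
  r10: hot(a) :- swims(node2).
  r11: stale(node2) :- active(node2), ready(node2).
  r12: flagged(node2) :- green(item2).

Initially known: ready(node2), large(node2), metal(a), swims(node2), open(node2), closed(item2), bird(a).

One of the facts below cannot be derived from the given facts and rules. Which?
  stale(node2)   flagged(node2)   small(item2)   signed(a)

[1] r8 [small(item2) :- ready(node2), metal(a).]; r10 [hot(a) :- swims(node2).]. ⇒ new: small(item2), hot(a).
[2] r1 [signed(a) :- hot(a), large(node2).]. ⇒ new: signed(a).
[3] r9 [green(item2) :- signed(a), small(item2).]. ⇒ new: green(item2).
[4] r4 [mammal(node2) :- green(item2).]; r12 [flagged(node2) :- green(item2).]. ⇒ new: mammal(node2), flagged(node2).
Derived: small(item2) (round 1), flagged(node2) (round 4), signed(a) (round 2). stale(node2) never appears in any round.

stale(node2)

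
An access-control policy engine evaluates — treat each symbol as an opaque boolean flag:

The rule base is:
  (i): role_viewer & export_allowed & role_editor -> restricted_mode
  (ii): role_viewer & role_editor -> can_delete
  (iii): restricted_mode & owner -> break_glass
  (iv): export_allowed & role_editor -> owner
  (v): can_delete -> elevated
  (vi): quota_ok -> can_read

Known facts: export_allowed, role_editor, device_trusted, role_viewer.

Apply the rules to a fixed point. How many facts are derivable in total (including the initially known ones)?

9

Round 1: (i) [role_viewer & export_allowed & role_editor -> restricted_mode]; (ii) [role_viewer & role_editor -> can_delete]; (iv) [export_allowed & role_editor -> owner]. Adds restricted_mode, can_delete, owner.
Round 2: (iii) [restricted_mode & owner -> break_glass]; (v) [can_delete -> elevated]. Adds break_glass, elevated.
Closure: {break_glass, can_delete, device_trusted, elevated, export_allowed, owner, restricted_mode, role_editor, role_viewer} — 9 facts.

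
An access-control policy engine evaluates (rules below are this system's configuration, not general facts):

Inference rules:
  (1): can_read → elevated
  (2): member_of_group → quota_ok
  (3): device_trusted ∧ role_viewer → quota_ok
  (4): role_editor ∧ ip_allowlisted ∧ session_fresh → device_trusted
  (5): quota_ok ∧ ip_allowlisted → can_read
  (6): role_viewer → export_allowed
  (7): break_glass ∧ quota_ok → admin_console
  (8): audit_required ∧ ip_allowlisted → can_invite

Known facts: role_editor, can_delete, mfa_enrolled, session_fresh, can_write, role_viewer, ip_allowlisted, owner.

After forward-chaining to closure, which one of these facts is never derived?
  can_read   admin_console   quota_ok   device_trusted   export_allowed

admin_console

Round 1 fires (4), (6), giving device_trusted, export_allowed.
Round 2 fires (3), giving quota_ok.
Round 3 fires (5), giving can_read.
Round 4 fires (1), giving elevated.
Derived: export_allowed (round 1), device_trusted (round 1), can_read (round 3), quota_ok (round 2). admin_console never appears in any round.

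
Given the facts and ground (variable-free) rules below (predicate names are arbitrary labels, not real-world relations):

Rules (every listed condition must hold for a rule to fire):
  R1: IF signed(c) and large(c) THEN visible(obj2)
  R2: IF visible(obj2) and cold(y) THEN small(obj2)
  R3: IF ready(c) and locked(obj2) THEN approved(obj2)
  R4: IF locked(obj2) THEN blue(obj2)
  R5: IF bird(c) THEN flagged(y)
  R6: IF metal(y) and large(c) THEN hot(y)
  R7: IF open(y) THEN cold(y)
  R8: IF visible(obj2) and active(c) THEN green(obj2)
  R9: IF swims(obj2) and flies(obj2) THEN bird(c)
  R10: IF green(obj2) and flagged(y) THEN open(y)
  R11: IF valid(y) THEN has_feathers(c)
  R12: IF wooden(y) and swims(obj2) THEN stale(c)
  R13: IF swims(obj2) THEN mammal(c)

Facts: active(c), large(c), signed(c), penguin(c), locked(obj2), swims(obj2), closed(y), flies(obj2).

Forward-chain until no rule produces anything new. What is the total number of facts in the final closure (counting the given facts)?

Round 1: R1 [IF signed(c) and large(c) THEN visible(obj2)]; R4 [IF locked(obj2) THEN blue(obj2)]; R9 [IF swims(obj2) and flies(obj2) THEN bird(c)]; R13 [IF swims(obj2) THEN mammal(c)]. Adds visible(obj2), blue(obj2), bird(c), mammal(c).
Round 2: R5 [IF bird(c) THEN flagged(y)]; R8 [IF visible(obj2) and active(c) THEN green(obj2)]. Adds flagged(y), green(obj2).
Round 3: R10 [IF green(obj2) and flagged(y) THEN open(y)]. Adds open(y).
Round 4: R7 [IF open(y) THEN cold(y)]. Adds cold(y).
Round 5: R2 [IF visible(obj2) and cold(y) THEN small(obj2)]. Adds small(obj2).
Closure: {active(c), bird(c), blue(obj2), closed(y), cold(y), flagged(y), flies(obj2), green(obj2), large(c), locked(obj2), mammal(c), open(y), penguin(c), signed(c), small(obj2), swims(obj2), visible(obj2)} — 17 facts.

17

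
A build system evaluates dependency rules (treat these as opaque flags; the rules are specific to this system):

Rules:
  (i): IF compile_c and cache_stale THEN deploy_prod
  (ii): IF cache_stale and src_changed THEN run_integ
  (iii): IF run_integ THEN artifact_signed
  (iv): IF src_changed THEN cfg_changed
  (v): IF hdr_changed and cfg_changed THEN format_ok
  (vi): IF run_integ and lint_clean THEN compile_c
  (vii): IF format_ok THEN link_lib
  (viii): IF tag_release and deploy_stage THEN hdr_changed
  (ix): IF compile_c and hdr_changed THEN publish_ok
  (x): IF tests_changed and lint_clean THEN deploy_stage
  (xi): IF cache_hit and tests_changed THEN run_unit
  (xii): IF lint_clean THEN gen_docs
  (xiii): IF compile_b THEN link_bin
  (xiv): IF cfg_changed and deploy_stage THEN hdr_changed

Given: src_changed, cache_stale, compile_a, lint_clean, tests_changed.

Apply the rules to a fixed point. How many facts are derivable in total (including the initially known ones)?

Round 1: (ii) [IF cache_stale and src_changed THEN run_integ]; (iv) [IF src_changed THEN cfg_changed]; (x) [IF tests_changed and lint_clean THEN deploy_stage]; (xii) [IF lint_clean THEN gen_docs]. Adds run_integ, cfg_changed, deploy_stage, gen_docs.
Round 2: (iii) [IF run_integ THEN artifact_signed]; (vi) [IF run_integ and lint_clean THEN compile_c]; (xiv) [IF cfg_changed and deploy_stage THEN hdr_changed]. Adds artifact_signed, compile_c, hdr_changed.
Round 3: (i) [IF compile_c and cache_stale THEN deploy_prod]; (v) [IF hdr_changed and cfg_changed THEN format_ok]; (ix) [IF compile_c and hdr_changed THEN publish_ok]. Adds deploy_prod, format_ok, publish_ok.
Round 4: (vii) [IF format_ok THEN link_lib]. Adds link_lib.
Closure: {artifact_signed, cache_stale, cfg_changed, compile_a, compile_c, deploy_prod, deploy_stage, format_ok, gen_docs, hdr_changed, link_lib, lint_clean, publish_ok, run_integ, src_changed, tests_changed} — 16 facts.

16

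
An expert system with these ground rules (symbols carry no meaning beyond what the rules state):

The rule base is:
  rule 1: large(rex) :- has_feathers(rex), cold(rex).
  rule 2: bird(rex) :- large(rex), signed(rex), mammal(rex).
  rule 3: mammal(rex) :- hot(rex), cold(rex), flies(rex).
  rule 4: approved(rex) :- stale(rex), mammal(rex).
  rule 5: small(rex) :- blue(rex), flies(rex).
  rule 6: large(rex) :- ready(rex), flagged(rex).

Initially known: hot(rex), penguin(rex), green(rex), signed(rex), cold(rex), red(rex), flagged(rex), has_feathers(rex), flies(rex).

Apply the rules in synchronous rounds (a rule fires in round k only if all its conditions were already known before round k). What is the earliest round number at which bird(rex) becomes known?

2

[1] rule 1 [large(rex) :- has_feathers(rex), cold(rex).]; rule 3 [mammal(rex) :- hot(rex), cold(rex), flies(rex).]. ⇒ new: large(rex), mammal(rex).
[2] rule 2 [bird(rex) :- large(rex), signed(rex), mammal(rex).]. ⇒ new: bird(rex).
bird(rex) first appears in round 2.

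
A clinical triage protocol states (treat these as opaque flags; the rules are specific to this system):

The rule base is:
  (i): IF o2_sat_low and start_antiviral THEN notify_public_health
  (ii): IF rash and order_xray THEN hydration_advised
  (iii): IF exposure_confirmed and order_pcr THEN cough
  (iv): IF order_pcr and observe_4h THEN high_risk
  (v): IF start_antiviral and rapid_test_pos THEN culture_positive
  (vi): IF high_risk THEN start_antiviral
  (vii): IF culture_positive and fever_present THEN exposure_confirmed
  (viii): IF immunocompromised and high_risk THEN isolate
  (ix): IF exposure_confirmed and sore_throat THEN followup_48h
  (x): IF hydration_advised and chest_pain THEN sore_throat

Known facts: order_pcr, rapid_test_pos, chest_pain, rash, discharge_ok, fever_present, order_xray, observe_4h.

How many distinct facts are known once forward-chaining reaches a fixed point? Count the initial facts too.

16

Round 1 fires (ii), (iv), giving hydration_advised, high_risk.
Round 2 fires (vi), (x), giving start_antiviral, sore_throat.
Round 3 fires (v), giving culture_positive.
Round 4 fires (vii), giving exposure_confirmed.
Round 5 fires (iii), (ix), giving cough, followup_48h.
Closure: {chest_pain, cough, culture_positive, discharge_ok, exposure_confirmed, fever_present, followup_48h, high_risk, hydration_advised, observe_4h, order_pcr, order_xray, rapid_test_pos, rash, sore_throat, start_antiviral} — 16 facts.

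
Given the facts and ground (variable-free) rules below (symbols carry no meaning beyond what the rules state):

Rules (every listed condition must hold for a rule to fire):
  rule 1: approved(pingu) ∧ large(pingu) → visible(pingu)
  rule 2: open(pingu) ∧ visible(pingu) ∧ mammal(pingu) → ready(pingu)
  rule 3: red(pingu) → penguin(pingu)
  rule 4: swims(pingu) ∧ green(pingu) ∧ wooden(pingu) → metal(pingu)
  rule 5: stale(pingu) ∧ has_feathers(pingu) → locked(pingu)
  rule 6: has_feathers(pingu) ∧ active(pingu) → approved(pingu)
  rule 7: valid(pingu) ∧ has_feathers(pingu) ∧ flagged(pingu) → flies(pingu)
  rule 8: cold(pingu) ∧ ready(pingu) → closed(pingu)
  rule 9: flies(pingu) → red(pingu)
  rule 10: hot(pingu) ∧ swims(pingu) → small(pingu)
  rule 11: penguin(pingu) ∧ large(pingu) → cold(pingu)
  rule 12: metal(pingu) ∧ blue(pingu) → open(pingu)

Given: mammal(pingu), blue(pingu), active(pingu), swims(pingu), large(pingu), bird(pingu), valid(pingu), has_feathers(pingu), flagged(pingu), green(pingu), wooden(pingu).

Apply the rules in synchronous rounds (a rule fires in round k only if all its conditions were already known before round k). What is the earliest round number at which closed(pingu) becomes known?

5

Round 1: rule 4 [swims(pingu) ∧ green(pingu) ∧ wooden(pingu) → metal(pingu)]; rule 6 [has_feathers(pingu) ∧ active(pingu) → approved(pingu)]; rule 7 [valid(pingu) ∧ has_feathers(pingu) ∧ flagged(pingu) → flies(pingu)]. Adds metal(pingu), approved(pingu), flies(pingu).
Round 2: rule 1 [approved(pingu) ∧ large(pingu) → visible(pingu)]; rule 9 [flies(pingu) → red(pingu)]; rule 12 [metal(pingu) ∧ blue(pingu) → open(pingu)]. Adds visible(pingu), red(pingu), open(pingu).
Round 3: rule 2 [open(pingu) ∧ visible(pingu) ∧ mammal(pingu) → ready(pingu)]; rule 3 [red(pingu) → penguin(pingu)]. Adds ready(pingu), penguin(pingu).
Round 4: rule 11 [penguin(pingu) ∧ large(pingu) → cold(pingu)]. Adds cold(pingu).
Round 5: rule 8 [cold(pingu) ∧ ready(pingu) → closed(pingu)]. Adds closed(pingu).
closed(pingu) first appears in round 5.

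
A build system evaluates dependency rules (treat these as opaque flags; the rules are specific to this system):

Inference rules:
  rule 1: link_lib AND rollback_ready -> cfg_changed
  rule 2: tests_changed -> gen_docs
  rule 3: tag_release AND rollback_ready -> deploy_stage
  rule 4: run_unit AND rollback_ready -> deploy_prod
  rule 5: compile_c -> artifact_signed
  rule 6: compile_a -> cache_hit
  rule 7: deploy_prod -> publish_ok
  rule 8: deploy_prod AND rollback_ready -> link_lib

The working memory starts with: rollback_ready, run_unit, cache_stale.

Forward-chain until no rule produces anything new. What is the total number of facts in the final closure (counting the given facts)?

[1] rule 4 [run_unit AND rollback_ready -> deploy_prod]. ⇒ new: deploy_prod.
[2] rule 7 [deploy_prod -> publish_ok]; rule 8 [deploy_prod AND rollback_ready -> link_lib]. ⇒ new: publish_ok, link_lib.
[3] rule 1 [link_lib AND rollback_ready -> cfg_changed]. ⇒ new: cfg_changed.
Closure: {cache_stale, cfg_changed, deploy_prod, link_lib, publish_ok, rollback_ready, run_unit} — 7 facts.

7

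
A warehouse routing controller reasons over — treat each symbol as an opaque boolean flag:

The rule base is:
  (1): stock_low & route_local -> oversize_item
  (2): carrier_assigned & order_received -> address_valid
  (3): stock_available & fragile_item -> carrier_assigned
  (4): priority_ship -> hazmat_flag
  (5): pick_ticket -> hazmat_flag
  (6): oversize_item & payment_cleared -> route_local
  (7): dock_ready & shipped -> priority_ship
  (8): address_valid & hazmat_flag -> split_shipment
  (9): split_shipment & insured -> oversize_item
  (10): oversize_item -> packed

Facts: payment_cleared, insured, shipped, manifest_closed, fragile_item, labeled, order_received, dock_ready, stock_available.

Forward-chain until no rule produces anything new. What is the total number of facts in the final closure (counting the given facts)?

17

[1] (3) [stock_available & fragile_item -> carrier_assigned]; (7) [dock_ready & shipped -> priority_ship]. ⇒ new: carrier_assigned, priority_ship.
[2] (2) [carrier_assigned & order_received -> address_valid]; (4) [priority_ship -> hazmat_flag]. ⇒ new: address_valid, hazmat_flag.
[3] (8) [address_valid & hazmat_flag -> split_shipment]. ⇒ new: split_shipment.
[4] (9) [split_shipment & insured -> oversize_item]. ⇒ new: oversize_item.
[5] (6) [oversize_item & payment_cleared -> route_local]; (10) [oversize_item -> packed]. ⇒ new: route_local, packed.
Closure: {address_valid, carrier_assigned, dock_ready, fragile_item, hazmat_flag, insured, labeled, manifest_closed, order_received, oversize_item, packed, payment_cleared, priority_ship, route_local, shipped, split_shipment, stock_available} — 17 facts.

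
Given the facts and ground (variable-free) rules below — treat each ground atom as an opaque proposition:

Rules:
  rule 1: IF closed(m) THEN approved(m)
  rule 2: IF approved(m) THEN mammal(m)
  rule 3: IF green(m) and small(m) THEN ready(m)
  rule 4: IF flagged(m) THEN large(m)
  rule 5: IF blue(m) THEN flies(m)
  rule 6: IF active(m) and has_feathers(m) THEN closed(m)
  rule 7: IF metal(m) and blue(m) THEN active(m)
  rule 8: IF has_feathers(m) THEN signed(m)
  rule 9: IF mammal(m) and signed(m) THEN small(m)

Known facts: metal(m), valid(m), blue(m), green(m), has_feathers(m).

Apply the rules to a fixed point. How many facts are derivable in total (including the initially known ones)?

Round 1 fires rule 5, rule 7, rule 8, giving flies(m), active(m), signed(m).
Round 2 fires rule 6, giving closed(m).
Round 3 fires rule 1, giving approved(m).
Round 4 fires rule 2, giving mammal(m).
Round 5 fires rule 9, giving small(m).
Round 6 fires rule 3, giving ready(m).
Closure: {active(m), approved(m), blue(m), closed(m), flies(m), green(m), has_feathers(m), mammal(m), metal(m), ready(m), signed(m), small(m), valid(m)} — 13 facts.

13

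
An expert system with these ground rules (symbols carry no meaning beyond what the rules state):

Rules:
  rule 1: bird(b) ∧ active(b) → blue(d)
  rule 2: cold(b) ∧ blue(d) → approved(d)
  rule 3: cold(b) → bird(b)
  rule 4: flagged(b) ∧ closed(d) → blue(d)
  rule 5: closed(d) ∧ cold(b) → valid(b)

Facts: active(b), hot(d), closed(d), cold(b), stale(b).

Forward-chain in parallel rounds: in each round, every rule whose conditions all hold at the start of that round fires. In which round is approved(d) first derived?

3

Round 1 — rule 3, rule 5, derive bird(b), valid(b).
Round 2 — rule 1, derive blue(d).
Round 3 — rule 2, derive approved(d).
approved(d) first appears in round 3.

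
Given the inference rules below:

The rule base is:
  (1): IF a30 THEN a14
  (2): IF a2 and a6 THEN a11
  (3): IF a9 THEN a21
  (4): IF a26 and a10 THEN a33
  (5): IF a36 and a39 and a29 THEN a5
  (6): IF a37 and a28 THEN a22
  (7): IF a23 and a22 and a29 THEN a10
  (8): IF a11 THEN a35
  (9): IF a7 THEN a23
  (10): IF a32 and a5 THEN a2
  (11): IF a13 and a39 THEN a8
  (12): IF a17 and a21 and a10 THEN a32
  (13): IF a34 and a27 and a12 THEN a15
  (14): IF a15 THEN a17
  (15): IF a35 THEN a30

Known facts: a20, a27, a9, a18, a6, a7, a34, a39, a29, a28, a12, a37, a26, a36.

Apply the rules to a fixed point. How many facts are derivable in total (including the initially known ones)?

[1] (3) [IF a9 THEN a21]; (5) [IF a36 and a39 and a29 THEN a5]; (6) [IF a37 and a28 THEN a22]; (9) [IF a7 THEN a23]; (13) [IF a34 and a27 and a12 THEN a15]. ⇒ new: a21, a5, a22, a23, a15.
[2] (7) [IF a23 and a22 and a29 THEN a10]; (14) [IF a15 THEN a17]. ⇒ new: a10, a17.
[3] (4) [IF a26 and a10 THEN a33]; (12) [IF a17 and a21 and a10 THEN a32]. ⇒ new: a33, a32.
[4] (10) [IF a32 and a5 THEN a2]. ⇒ new: a2.
[5] (2) [IF a2 and a6 THEN a11]. ⇒ new: a11.
[6] (8) [IF a11 THEN a35]. ⇒ new: a35.
[7] (15) [IF a35 THEN a30]. ⇒ new: a30.
[8] (1) [IF a30 THEN a14]. ⇒ new: a14.
Closure: {a10, a11, a12, a14, a15, a17, a18, a2, a20, a21, a22, a23, a26, a27, a28, a29, a30, a32, a33, a34, a35, a36, a37, a39, a5, a6, a7, a9} — 28 facts.

28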